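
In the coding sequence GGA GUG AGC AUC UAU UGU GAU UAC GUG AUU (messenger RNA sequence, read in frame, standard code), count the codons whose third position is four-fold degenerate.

Codon 1 GGA (Gly): third position 4-fold.
Codon 2 GUG (Val): third position 4-fold.
Codon 3 AGC (Ser): third position 2-fold.
Codon 4 AUC (Ile): third position 3-fold.
Codon 5 UAU (Tyr): third position 2-fold.
Codon 6 UGU (Cys): third position 2-fold.
Codon 7 GAU (Asp): third position 2-fold.
Codon 8 UAC (Tyr): third position 2-fold.
Codon 9 GUG (Val): third position 4-fold.
Codon 10 AUU (Ile): third position 3-fold.
Four-fold degenerate third positions: 3.

3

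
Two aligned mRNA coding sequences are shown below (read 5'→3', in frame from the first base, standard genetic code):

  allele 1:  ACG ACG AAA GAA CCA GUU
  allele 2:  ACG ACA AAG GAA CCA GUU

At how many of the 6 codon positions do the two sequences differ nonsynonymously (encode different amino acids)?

0

Codon 1: ACG Thr / ACG Thr — identical.
Codon 2: ACG Thr / ACA Thr — synonymous.
Codon 3: AAA Lys / AAG Lys — synonymous.
Codon 4: GAA Glu / GAA Glu — identical.
Codon 5: CCA Pro / CCA Pro — identical.
Codon 6: GUU Val / GUU Val — identical.
Nonsynonymous differences: 0.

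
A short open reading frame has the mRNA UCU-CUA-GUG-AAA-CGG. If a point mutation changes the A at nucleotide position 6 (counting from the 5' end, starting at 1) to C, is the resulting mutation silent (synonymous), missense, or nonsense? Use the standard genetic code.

silent

Position 6 falls in codon 2: CUA → Leu.
After the substitution the codon is CUC → Leu.
Both encode Leu, so the change is synonymous.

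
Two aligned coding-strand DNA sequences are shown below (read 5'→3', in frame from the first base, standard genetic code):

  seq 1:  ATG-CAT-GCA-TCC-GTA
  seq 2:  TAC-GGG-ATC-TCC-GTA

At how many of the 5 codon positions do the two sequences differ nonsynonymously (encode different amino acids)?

3

Codon 1: ATG Met / TAC Tyr — nonsynonymous.
Codon 2: CAT His / GGG Gly — nonsynonymous.
Codon 3: GCA Ala / ATC Ile — nonsynonymous.
Codon 4: TCC Ser / TCC Ser — identical.
Codon 5: GTA Val / GTA Val — identical.
Nonsynonymous differences: 3.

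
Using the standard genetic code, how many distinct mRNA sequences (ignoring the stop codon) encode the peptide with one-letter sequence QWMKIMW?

Gln: 2 codons.
Trp: 1 codon.
Met: 1 codon.
Lys: 2 codons.
Ile: 3 codons.
Met: 1 codon.
Trp: 1 codon.
2 × 1 × 1 × 2 × 3 × 1 × 1 = 12.

12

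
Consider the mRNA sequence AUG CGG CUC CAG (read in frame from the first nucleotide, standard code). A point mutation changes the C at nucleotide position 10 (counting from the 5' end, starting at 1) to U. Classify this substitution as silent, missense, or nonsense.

nonsense

Position 10 falls in codon 4: CAG → Gln.
After the substitution the codon is UAG → Stop.
The new codon is a stop codon, so this is a nonsense mutation.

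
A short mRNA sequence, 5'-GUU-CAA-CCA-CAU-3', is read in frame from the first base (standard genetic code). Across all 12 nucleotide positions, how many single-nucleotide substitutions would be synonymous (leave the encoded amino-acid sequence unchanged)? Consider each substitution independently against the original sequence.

Codon 1 (GUU, Val): 3 synonymous substitutions.
Codon 2 (CAA, Gln): 1 synonymous substitution.
Codon 3 (CCA, Pro): 3 synonymous substitutions.
Codon 4 (CAU, His): 1 synonymous substitution.
Total: 3 + 1 + 3 + 1 = 8.

8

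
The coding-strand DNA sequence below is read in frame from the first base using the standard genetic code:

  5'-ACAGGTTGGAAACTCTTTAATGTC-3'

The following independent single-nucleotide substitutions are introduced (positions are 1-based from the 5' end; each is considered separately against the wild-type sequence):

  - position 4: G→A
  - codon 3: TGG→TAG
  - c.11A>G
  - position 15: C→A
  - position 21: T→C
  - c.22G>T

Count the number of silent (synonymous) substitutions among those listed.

2

Codon 2: GGT (Gly) → AGT (Ser) — missense.
Codon 3: TGG (Trp) → TAG (Stop) — nonsense.
Codon 4: AAA (Lys) → AGA (Arg) — missense.
Codon 5: CTC (Leu) → CTA (Leu) — synonymous.
Codon 7: AAT (Asn) → AAC (Asn) — synonymous.
Codon 8: GTC (Val) → TTC (Phe) — missense.
Synonymous: 2 of 6.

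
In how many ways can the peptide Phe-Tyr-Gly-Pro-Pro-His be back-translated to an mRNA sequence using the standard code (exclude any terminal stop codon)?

Phe: 2 codons.
Tyr: 2 codons.
Gly: 4 codons.
Pro: 4 codons.
Pro: 4 codons.
His: 2 codons.
2 × 2 × 4 × 4 × 4 × 2 = 512.

512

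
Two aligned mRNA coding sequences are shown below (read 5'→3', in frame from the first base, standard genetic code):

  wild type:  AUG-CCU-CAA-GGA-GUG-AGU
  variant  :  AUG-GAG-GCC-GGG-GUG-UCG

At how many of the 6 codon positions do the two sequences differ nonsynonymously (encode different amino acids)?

Codon 1: AUG Met / AUG Met — identical.
Codon 2: CCU Pro / GAG Glu — nonsynonymous.
Codon 3: CAA Gln / GCC Ala — nonsynonymous.
Codon 4: GGA Gly / GGG Gly — synonymous.
Codon 5: GUG Val / GUG Val — identical.
Codon 6: AGU Ser / UCG Ser — synonymous.
Nonsynonymous differences: 2.

2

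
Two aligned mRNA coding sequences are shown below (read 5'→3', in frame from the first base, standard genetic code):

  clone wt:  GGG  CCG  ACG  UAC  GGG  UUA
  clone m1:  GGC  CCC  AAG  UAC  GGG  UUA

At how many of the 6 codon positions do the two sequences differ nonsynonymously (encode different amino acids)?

Codon 1: GGG Gly / GGC Gly — synonymous.
Codon 2: CCG Pro / CCC Pro — synonymous.
Codon 3: ACG Thr / AAG Lys — nonsynonymous.
Codon 4: UAC Tyr / UAC Tyr — identical.
Codon 5: GGG Gly / GGG Gly — identical.
Codon 6: UUA Leu / UUA Leu — identical.
Nonsynonymous differences: 1.

1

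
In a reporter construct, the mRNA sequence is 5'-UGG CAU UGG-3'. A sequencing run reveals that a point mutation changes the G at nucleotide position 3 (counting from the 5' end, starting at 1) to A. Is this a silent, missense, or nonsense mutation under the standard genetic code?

nonsense

Position 3 falls in codon 1: UGG → Trp.
After the substitution the codon is UGA → Stop.
The new codon is a stop codon, so this is a nonsense mutation.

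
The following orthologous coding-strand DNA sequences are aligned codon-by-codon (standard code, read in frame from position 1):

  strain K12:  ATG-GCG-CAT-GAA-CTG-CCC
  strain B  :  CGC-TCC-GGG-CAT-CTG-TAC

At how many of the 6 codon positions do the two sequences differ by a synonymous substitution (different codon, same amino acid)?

0

Codon 1: ATG Met / CGC Arg — nonsynonymous.
Codon 2: GCG Ala / TCC Ser — nonsynonymous.
Codon 3: CAT His / GGG Gly — nonsynonymous.
Codon 4: GAA Glu / CAT His — nonsynonymous.
Codon 5: CTG Leu / CTG Leu — identical.
Codon 6: CCC Pro / TAC Tyr — nonsynonymous.
Synonymous differences: 0.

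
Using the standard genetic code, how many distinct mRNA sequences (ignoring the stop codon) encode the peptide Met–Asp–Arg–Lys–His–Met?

48

Met: 1 codon.
Asp: 2 codons.
Arg: 6 codons.
Lys: 2 codons.
His: 2 codons.
Met: 1 codon.
1 × 2 × 6 × 2 × 2 × 1 = 48.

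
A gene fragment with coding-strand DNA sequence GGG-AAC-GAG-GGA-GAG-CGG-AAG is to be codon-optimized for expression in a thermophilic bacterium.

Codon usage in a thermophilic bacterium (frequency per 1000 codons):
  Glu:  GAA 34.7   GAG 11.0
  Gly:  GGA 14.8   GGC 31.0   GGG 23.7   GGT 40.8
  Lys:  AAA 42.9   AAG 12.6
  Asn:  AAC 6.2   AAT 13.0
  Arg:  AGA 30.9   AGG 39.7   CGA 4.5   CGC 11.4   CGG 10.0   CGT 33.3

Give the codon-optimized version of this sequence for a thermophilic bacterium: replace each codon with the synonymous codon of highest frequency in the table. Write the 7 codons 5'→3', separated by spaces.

GGT AAT GAA GGT GAA AGG AAA

Codon 1 (Gly): best is GGT at 40.8.
Codon 2 (Asn): best is AAT at 13.0.
Codon 3 (Glu): best is GAA at 34.7.
Codon 4 (Gly): best is GGT at 40.8.
Codon 5 (Glu): best is GAA at 34.7.
Codon 6 (Arg): best is AGG at 39.7.
Codon 7 (Lys): best is AAA at 42.9.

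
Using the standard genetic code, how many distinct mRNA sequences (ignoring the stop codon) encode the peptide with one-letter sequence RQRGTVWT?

18432

Arg: 6 codons.
Gln: 2 codons.
Arg: 6 codons.
Gly: 4 codons.
Thr: 4 codons.
Val: 4 codons.
Trp: 1 codon.
Thr: 4 codons.
6 × 2 × 6 × 4 × 4 × 4 × 1 × 4 = 18432.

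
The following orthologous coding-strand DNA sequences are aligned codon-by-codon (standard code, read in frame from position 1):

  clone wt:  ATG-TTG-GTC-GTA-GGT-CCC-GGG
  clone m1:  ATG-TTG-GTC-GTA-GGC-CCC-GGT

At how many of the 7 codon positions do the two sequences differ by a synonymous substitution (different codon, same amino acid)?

Codon 1: ATG Met / ATG Met — identical.
Codon 2: TTG Leu / TTG Leu — identical.
Codon 3: GTC Val / GTC Val — identical.
Codon 4: GTA Val / GTA Val — identical.
Codon 5: GGT Gly / GGC Gly — synonymous.
Codon 6: CCC Pro / CCC Pro — identical.
Codon 7: GGG Gly / GGT Gly — synonymous.
Synonymous differences: 2.

2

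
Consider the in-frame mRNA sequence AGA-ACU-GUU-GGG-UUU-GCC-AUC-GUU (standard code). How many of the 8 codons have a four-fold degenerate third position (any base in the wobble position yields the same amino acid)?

5

Codon 1 AGA (Arg): third position 2-fold.
Codon 2 ACU (Thr): third position 4-fold.
Codon 3 GUU (Val): third position 4-fold.
Codon 4 GGG (Gly): third position 4-fold.
Codon 5 UUU (Phe): third position 2-fold.
Codon 6 GCC (Ala): third position 4-fold.
Codon 7 AUC (Ile): third position 3-fold.
Codon 8 GUU (Val): third position 4-fold.
Four-fold degenerate third positions: 5.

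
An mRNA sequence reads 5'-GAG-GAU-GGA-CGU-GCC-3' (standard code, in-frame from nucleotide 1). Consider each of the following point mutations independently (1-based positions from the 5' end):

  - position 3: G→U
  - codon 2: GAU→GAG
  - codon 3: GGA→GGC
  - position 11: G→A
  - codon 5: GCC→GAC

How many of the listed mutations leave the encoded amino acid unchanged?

Codon 1: GAG (Glu) → GAU (Asp) — missense.
Codon 2: GAU (Asp) → GAG (Glu) — missense.
Codon 3: GGA (Gly) → GGC (Gly) — synonymous.
Codon 4: CGU (Arg) → CAU (His) — missense.
Codon 5: GCC (Ala) → GAC (Asp) — missense.
Synonymous: 1 of 5.

1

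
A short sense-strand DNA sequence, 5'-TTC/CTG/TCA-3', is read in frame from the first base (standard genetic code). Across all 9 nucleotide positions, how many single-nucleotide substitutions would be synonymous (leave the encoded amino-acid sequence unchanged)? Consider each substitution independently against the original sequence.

Codon 1 (TTC, Phe): 1 synonymous substitution.
Codon 2 (CTG, Leu): 4 synonymous substitutions.
Codon 3 (TCA, Ser): 3 synonymous substitutions.
Total: 1 + 4 + 3 = 8.

8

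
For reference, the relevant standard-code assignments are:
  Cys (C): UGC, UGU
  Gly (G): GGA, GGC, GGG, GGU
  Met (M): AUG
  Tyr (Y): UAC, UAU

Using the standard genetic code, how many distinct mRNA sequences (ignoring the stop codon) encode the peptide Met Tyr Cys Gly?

Met: 1 codon.
Tyr: 2 codons.
Cys: 2 codons.
Gly: 4 codons.
1 × 2 × 2 × 4 = 16.

16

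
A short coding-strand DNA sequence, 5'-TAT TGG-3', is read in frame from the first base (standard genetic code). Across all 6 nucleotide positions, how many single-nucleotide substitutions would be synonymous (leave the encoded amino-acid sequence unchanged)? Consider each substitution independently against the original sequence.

1

Codon 1 (TAT, Tyr): 1 synonymous substitution.
Codon 2 (TGG, Trp): 0 synonymous substitutions.
Total: 1 + 0 = 1.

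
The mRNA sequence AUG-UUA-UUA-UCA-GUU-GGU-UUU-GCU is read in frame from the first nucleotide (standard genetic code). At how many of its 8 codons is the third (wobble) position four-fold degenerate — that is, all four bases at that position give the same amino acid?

4

Codon 1 AUG (Met): third position 1-fold.
Codon 2 UUA (Leu): third position 2-fold.
Codon 3 UUA (Leu): third position 2-fold.
Codon 4 UCA (Ser): third position 4-fold.
Codon 5 GUU (Val): third position 4-fold.
Codon 6 GGU (Gly): third position 4-fold.
Codon 7 UUU (Phe): third position 2-fold.
Codon 8 GCU (Ala): third position 4-fold.
Four-fold degenerate third positions: 4.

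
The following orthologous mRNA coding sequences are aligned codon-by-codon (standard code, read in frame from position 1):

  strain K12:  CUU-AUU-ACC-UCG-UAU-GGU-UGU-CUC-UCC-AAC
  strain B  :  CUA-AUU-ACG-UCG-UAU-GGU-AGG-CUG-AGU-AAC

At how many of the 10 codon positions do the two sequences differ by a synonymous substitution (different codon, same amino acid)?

4

Codon 1: CUU Leu / CUA Leu — synonymous.
Codon 2: AUU Ile / AUU Ile — identical.
Codon 3: ACC Thr / ACG Thr — synonymous.
Codon 4: UCG Ser / UCG Ser — identical.
Codon 5: UAU Tyr / UAU Tyr — identical.
Codon 6: GGU Gly / GGU Gly — identical.
Codon 7: UGU Cys / AGG Arg — nonsynonymous.
Codon 8: CUC Leu / CUG Leu — synonymous.
Codon 9: UCC Ser / AGU Ser — synonymous.
Codon 10: AAC Asn / AAC Asn — identical.
Synonymous differences: 4.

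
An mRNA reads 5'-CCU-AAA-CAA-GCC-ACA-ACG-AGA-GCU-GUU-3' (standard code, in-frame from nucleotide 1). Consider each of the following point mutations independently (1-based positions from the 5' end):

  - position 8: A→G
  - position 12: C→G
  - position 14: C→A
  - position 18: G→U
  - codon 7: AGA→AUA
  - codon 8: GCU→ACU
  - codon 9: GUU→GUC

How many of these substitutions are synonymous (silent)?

3

Codon 3: CAA (Gln) → CGA (Arg) — missense.
Codon 4: GCC (Ala) → GCG (Ala) — synonymous.
Codon 5: ACA (Thr) → AAA (Lys) — missense.
Codon 6: ACG (Thr) → ACU (Thr) — synonymous.
Codon 7: AGA (Arg) → AUA (Ile) — missense.
Codon 8: GCU (Ala) → ACU (Thr) — missense.
Codon 9: GUU (Val) → GUC (Val) — synonymous.
Synonymous: 3 of 7.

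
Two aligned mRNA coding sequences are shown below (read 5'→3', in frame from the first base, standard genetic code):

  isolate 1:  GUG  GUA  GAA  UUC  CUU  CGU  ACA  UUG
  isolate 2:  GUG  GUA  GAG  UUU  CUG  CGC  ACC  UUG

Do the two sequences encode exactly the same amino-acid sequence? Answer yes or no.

Codon 1: GUG Val / GUG Val — identical.
Codon 2: GUA Val / GUA Val — identical.
Codon 3: GAA Glu / GAG Glu — synonymous.
Codon 4: UUC Phe / UUU Phe — synonymous.
Codon 5: CUU Leu / CUG Leu — synonymous.
Codon 6: CGU Arg / CGC Arg — synonymous.
Codon 7: ACA Thr / ACC Thr — synonymous.
Codon 8: UUG Leu / UUG Leu — identical.
Nonsynonymous differences: 0 → same protein.

yes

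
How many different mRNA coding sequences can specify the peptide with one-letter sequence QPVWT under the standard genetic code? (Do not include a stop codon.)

128

Gln: 2 codons.
Pro: 4 codons.
Val: 4 codons.
Trp: 1 codon.
Thr: 4 codons.
2 × 4 × 4 × 1 × 4 = 128.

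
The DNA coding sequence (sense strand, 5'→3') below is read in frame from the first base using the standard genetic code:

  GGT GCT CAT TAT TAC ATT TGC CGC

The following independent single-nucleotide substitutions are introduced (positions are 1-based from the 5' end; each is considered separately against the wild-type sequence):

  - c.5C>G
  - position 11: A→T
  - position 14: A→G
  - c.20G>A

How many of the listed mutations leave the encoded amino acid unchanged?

Codon 2: GCT (Ala) → GGT (Gly) — missense.
Codon 4: TAT (Tyr) → TTT (Phe) — missense.
Codon 5: TAC (Tyr) → TGC (Cys) — missense.
Codon 7: TGC (Cys) → TAC (Tyr) — missense.
Synonymous: 0 of 4.

0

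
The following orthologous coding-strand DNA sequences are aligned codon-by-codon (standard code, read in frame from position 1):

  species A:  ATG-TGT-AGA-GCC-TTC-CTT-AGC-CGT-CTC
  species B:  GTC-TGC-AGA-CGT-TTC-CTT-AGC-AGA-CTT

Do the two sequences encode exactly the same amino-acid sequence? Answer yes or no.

Codon 1: ATG Met / GTC Val — nonsynonymous.
Codon 2: TGT Cys / TGC Cys — synonymous.
Codon 3: AGA Arg / AGA Arg — identical.
Codon 4: GCC Ala / CGT Arg — nonsynonymous.
Codon 5: TTC Phe / TTC Phe — identical.
Codon 6: CTT Leu / CTT Leu — identical.
Codon 7: AGC Ser / AGC Ser — identical.
Codon 8: CGT Arg / AGA Arg — synonymous.
Codon 9: CTC Leu / CTT Leu — synonymous.
Nonsynonymous differences: 2 → different protein.

no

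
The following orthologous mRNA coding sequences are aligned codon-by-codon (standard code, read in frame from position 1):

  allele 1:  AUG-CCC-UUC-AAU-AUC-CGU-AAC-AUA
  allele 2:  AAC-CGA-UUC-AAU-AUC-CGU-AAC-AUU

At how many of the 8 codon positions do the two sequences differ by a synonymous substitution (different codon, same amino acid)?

Codon 1: AUG Met / AAC Asn — nonsynonymous.
Codon 2: CCC Pro / CGA Arg — nonsynonymous.
Codon 3: UUC Phe / UUC Phe — identical.
Codon 4: AAU Asn / AAU Asn — identical.
Codon 5: AUC Ile / AUC Ile — identical.
Codon 6: CGU Arg / CGU Arg — identical.
Codon 7: AAC Asn / AAC Asn — identical.
Codon 8: AUA Ile / AUU Ile — synonymous.
Synonymous differences: 1.

1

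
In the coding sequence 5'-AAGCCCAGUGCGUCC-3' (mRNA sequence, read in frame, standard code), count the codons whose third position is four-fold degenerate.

Codon 1 AAG (Lys): third position 2-fold.
Codon 2 CCC (Pro): third position 4-fold.
Codon 3 AGU (Ser): third position 2-fold.
Codon 4 GCG (Ala): third position 4-fold.
Codon 5 UCC (Ser): third position 4-fold.
Four-fold degenerate third positions: 3.

3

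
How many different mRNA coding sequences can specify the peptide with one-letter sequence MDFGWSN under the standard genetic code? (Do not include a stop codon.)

Met: 1 codon.
Asp: 2 codons.
Phe: 2 codons.
Gly: 4 codons.
Trp: 1 codon.
Ser: 6 codons.
Asn: 2 codons.
1 × 2 × 2 × 4 × 1 × 6 × 2 = 192.

192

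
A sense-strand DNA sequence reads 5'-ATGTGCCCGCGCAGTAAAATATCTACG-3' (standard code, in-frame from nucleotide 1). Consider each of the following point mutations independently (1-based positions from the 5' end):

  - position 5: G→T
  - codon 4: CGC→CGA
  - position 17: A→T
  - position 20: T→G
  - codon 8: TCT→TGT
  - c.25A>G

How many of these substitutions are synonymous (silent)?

1

Codon 2: TGC (Cys) → TTC (Phe) — missense.
Codon 4: CGC (Arg) → CGA (Arg) — synonymous.
Codon 6: AAA (Lys) → ATA (Ile) — missense.
Codon 7: ATA (Ile) → AGA (Arg) — missense.
Codon 8: TCT (Ser) → TGT (Cys) — missense.
Codon 9: ACG (Thr) → GCG (Ala) — missense.
Synonymous: 1 of 6.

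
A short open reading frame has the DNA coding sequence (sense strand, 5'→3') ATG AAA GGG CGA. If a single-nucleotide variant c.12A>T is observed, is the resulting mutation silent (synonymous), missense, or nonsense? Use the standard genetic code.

silent

Position 12 falls in codon 4: CGA → Arg.
After the substitution the codon is CGT → Arg.
Both encode Arg, so the change is synonymous.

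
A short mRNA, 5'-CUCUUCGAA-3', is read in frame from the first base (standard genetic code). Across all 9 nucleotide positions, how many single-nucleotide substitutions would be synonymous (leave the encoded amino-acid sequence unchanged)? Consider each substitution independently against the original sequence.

5

Codon 1 (CUC, Leu): 3 synonymous substitutions.
Codon 2 (UUC, Phe): 1 synonymous substitution.
Codon 3 (GAA, Glu): 1 synonymous substitution.
Total: 3 + 1 + 1 = 5.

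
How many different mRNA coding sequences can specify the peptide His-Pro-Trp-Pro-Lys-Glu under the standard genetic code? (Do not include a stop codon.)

His: 2 codons.
Pro: 4 codons.
Trp: 1 codon.
Pro: 4 codons.
Lys: 2 codons.
Glu: 2 codons.
2 × 4 × 1 × 4 × 2 × 2 = 128.

128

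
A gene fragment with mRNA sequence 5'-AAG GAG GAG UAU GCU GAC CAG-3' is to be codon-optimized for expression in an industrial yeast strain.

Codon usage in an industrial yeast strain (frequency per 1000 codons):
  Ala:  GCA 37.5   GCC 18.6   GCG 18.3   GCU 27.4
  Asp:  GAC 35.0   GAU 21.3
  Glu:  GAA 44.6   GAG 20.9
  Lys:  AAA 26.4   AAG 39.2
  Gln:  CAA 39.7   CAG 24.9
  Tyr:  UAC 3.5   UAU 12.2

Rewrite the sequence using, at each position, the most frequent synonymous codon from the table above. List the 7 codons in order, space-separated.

Codon 1 (Lys): best is AAG at 39.2.
Codon 2 (Glu): best is GAA at 44.6.
Codon 3 (Glu): best is GAA at 44.6.
Codon 4 (Tyr): best is UAU at 12.2.
Codon 5 (Ala): best is GCA at 37.5.
Codon 6 (Asp): best is GAC at 35.0.
Codon 7 (Gln): best is CAA at 39.7.

AAG GAA GAA UAU GCA GAC CAA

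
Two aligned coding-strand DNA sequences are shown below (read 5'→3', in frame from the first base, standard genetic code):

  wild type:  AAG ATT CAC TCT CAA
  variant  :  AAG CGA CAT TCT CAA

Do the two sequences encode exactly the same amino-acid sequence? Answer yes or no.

no

Codon 1: AAG Lys / AAG Lys — identical.
Codon 2: ATT Ile / CGA Arg — nonsynonymous.
Codon 3: CAC His / CAT His — synonymous.
Codon 4: TCT Ser / TCT Ser — identical.
Codon 5: CAA Gln / CAA Gln — identical.
Nonsynonymous differences: 1 → different protein.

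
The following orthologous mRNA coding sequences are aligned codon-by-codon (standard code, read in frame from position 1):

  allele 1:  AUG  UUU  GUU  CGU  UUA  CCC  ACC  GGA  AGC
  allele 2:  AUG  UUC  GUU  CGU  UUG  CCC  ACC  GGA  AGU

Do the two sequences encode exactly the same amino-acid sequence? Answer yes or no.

yes

Codon 1: AUG Met / AUG Met — identical.
Codon 2: UUU Phe / UUC Phe — synonymous.
Codon 3: GUU Val / GUU Val — identical.
Codon 4: CGU Arg / CGU Arg — identical.
Codon 5: UUA Leu / UUG Leu — synonymous.
Codon 6: CCC Pro / CCC Pro — identical.
Codon 7: ACC Thr / ACC Thr — identical.
Codon 8: GGA Gly / GGA Gly — identical.
Codon 9: AGC Ser / AGU Ser — synonymous.
Nonsynonymous differences: 0 → same protein.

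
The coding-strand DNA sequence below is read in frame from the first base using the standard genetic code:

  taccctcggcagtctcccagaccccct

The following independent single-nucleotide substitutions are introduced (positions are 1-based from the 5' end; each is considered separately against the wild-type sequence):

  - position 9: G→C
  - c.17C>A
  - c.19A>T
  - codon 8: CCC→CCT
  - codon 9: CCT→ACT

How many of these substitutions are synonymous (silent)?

Codon 3: CGG (Arg) → CGC (Arg) — synonymous.
Codon 6: CCC (Pro) → CAC (His) — missense.
Codon 7: AGA (Arg) → TGA (Stop) — nonsense.
Codon 8: CCC (Pro) → CCT (Pro) — synonymous.
Codon 9: CCT (Pro) → ACT (Thr) — missense.
Synonymous: 2 of 5.

2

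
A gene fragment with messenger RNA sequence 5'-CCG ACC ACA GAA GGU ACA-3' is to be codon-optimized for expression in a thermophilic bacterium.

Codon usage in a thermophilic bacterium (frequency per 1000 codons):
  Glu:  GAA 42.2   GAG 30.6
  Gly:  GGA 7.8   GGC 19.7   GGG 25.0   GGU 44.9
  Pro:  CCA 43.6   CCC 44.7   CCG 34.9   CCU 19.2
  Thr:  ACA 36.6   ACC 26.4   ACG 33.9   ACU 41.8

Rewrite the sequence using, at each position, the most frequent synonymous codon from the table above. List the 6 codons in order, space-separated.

Codon 1 (Pro): best is CCC at 44.7.
Codon 2 (Thr): best is ACU at 41.8.
Codon 3 (Thr): best is ACU at 41.8.
Codon 4 (Glu): best is GAA at 42.2.
Codon 5 (Gly): best is GGU at 44.9.
Codon 6 (Thr): best is ACU at 41.8.

CCC ACU ACU GAA GGU ACU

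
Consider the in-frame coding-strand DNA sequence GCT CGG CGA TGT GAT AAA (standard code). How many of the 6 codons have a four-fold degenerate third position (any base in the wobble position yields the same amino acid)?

Codon 1 GCT (Ala): third position 4-fold.
Codon 2 CGG (Arg): third position 4-fold.
Codon 3 CGA (Arg): third position 4-fold.
Codon 4 TGT (Cys): third position 2-fold.
Codon 5 GAT (Asp): third position 2-fold.
Codon 6 AAA (Lys): third position 2-fold.
Four-fold degenerate third positions: 3.

3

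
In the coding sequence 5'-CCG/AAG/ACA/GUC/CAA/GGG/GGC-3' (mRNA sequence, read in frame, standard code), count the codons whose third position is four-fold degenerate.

5

Codon 1 CCG (Pro): third position 4-fold.
Codon 2 AAG (Lys): third position 2-fold.
Codon 3 ACA (Thr): third position 4-fold.
Codon 4 GUC (Val): third position 4-fold.
Codon 5 CAA (Gln): third position 2-fold.
Codon 6 GGG (Gly): third position 4-fold.
Codon 7 GGC (Gly): third position 4-fold.
Four-fold degenerate third positions: 5.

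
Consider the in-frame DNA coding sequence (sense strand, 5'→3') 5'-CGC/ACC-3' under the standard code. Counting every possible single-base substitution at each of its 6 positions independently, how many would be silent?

Codon 1 (CGC, Arg): 3 synonymous substitutions.
Codon 2 (ACC, Thr): 3 synonymous substitutions.
Total: 3 + 3 = 6.

6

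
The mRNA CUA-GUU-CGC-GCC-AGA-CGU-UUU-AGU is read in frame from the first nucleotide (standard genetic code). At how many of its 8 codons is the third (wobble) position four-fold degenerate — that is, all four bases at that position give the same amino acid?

Codon 1 CUA (Leu): third position 4-fold.
Codon 2 GUU (Val): third position 4-fold.
Codon 3 CGC (Arg): third position 4-fold.
Codon 4 GCC (Ala): third position 4-fold.
Codon 5 AGA (Arg): third position 2-fold.
Codon 6 CGU (Arg): third position 4-fold.
Codon 7 UUU (Phe): third position 2-fold.
Codon 8 AGU (Ser): third position 2-fold.
Four-fold degenerate third positions: 5.

5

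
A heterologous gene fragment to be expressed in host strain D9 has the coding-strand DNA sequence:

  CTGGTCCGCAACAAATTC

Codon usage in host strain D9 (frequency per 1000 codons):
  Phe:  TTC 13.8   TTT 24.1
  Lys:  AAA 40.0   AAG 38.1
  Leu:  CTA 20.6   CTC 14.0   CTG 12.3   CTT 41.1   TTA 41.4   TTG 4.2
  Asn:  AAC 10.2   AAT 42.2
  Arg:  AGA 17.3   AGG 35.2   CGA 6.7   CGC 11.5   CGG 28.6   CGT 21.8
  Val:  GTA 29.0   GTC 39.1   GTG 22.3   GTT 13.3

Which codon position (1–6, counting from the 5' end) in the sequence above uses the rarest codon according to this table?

Codon 1 CTG (Leu): 12.3 per 1000.
Codon 2 GTC (Val): 39.1 per 1000.
Codon 3 CGC (Arg): 11.5 per 1000.
Codon 4 AAC (Asn): 10.2 per 1000.
Codon 5 AAA (Lys): 40.0 per 1000.
Codon 6 TTC (Phe): 13.8 per 1000.
Lowest frequency is 10.2 at codon 4.

4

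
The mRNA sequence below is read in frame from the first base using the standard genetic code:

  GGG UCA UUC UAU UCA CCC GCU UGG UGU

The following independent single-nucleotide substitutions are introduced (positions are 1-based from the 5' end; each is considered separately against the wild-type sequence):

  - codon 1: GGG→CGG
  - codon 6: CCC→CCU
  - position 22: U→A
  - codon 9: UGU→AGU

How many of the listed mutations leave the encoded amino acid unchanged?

1

Codon 1: GGG (Gly) → CGG (Arg) — missense.
Codon 6: CCC (Pro) → CCU (Pro) — synonymous.
Codon 8: UGG (Trp) → AGG (Arg) — missense.
Codon 9: UGU (Cys) → AGU (Ser) — missense.
Synonymous: 1 of 4.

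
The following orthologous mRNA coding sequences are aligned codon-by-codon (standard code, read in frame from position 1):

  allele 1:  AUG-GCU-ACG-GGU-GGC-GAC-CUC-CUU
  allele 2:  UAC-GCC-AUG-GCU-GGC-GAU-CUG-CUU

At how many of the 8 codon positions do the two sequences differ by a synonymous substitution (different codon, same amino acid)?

Codon 1: AUG Met / UAC Tyr — nonsynonymous.
Codon 2: GCU Ala / GCC Ala — synonymous.
Codon 3: ACG Thr / AUG Met — nonsynonymous.
Codon 4: GGU Gly / GCU Ala — nonsynonymous.
Codon 5: GGC Gly / GGC Gly — identical.
Codon 6: GAC Asp / GAU Asp — synonymous.
Codon 7: CUC Leu / CUG Leu — synonymous.
Codon 8: CUU Leu / CUU Leu — identical.
Synonymous differences: 3.

3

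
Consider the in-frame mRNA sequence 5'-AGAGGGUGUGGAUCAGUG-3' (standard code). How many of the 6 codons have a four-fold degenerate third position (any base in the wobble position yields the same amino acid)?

4

Codon 1 AGA (Arg): third position 2-fold.
Codon 2 GGG (Gly): third position 4-fold.
Codon 3 UGU (Cys): third position 2-fold.
Codon 4 GGA (Gly): third position 4-fold.
Codon 5 UCA (Ser): third position 4-fold.
Codon 6 GUG (Val): third position 4-fold.
Four-fold degenerate third positions: 4.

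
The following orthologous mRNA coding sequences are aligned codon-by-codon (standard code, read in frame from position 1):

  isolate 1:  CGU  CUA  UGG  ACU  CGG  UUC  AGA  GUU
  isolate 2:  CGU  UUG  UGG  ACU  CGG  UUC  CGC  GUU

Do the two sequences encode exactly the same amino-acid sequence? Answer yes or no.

yes

Codon 1: CGU Arg / CGU Arg — identical.
Codon 2: CUA Leu / UUG Leu — synonymous.
Codon 3: UGG Trp / UGG Trp — identical.
Codon 4: ACU Thr / ACU Thr — identical.
Codon 5: CGG Arg / CGG Arg — identical.
Codon 6: UUC Phe / UUC Phe — identical.
Codon 7: AGA Arg / CGC Arg — synonymous.
Codon 8: GUU Val / GUU Val — identical.
Nonsynonymous differences: 0 → same protein.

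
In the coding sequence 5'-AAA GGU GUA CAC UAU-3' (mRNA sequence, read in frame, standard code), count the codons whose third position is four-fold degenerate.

2

Codon 1 AAA (Lys): third position 2-fold.
Codon 2 GGU (Gly): third position 4-fold.
Codon 3 GUA (Val): third position 4-fold.
Codon 4 CAC (His): third position 2-fold.
Codon 5 UAU (Tyr): third position 2-fold.
Four-fold degenerate third positions: 2.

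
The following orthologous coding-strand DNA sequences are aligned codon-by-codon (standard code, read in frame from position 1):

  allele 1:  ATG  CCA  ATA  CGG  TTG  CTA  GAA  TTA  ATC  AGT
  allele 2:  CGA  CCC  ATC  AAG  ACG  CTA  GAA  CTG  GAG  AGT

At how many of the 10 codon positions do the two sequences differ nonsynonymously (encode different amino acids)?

4

Codon 1: ATG Met / CGA Arg — nonsynonymous.
Codon 2: CCA Pro / CCC Pro — synonymous.
Codon 3: ATA Ile / ATC Ile — synonymous.
Codon 4: CGG Arg / AAG Lys — nonsynonymous.
Codon 5: TTG Leu / ACG Thr — nonsynonymous.
Codon 6: CTA Leu / CTA Leu — identical.
Codon 7: GAA Glu / GAA Glu — identical.
Codon 8: TTA Leu / CTG Leu — synonymous.
Codon 9: ATC Ile / GAG Glu — nonsynonymous.
Codon 10: AGT Ser / AGT Ser — identical.
Nonsynonymous differences: 4.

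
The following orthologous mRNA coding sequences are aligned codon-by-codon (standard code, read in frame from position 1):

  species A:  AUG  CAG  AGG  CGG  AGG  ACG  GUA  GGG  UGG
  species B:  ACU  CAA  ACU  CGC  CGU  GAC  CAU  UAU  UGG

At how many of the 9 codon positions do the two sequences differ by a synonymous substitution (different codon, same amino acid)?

Codon 1: AUG Met / ACU Thr — nonsynonymous.
Codon 2: CAG Gln / CAA Gln — synonymous.
Codon 3: AGG Arg / ACU Thr — nonsynonymous.
Codon 4: CGG Arg / CGC Arg — synonymous.
Codon 5: AGG Arg / CGU Arg — synonymous.
Codon 6: ACG Thr / GAC Asp — nonsynonymous.
Codon 7: GUA Val / CAU His — nonsynonymous.
Codon 8: GGG Gly / UAU Tyr — nonsynonymous.
Codon 9: UGG Trp / UGG Trp — identical.
Synonymous differences: 3.

3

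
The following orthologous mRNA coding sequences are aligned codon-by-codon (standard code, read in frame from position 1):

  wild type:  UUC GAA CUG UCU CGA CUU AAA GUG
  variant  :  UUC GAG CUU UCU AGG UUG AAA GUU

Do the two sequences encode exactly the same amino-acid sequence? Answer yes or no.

yes

Codon 1: UUC Phe / UUC Phe — identical.
Codon 2: GAA Glu / GAG Glu — synonymous.
Codon 3: CUG Leu / CUU Leu — synonymous.
Codon 4: UCU Ser / UCU Ser — identical.
Codon 5: CGA Arg / AGG Arg — synonymous.
Codon 6: CUU Leu / UUG Leu — synonymous.
Codon 7: AAA Lys / AAA Lys — identical.
Codon 8: GUG Val / GUU Val — synonymous.
Nonsynonymous differences: 0 → same protein.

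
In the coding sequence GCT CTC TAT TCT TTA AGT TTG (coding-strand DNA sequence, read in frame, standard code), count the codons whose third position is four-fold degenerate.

Codon 1 GCT (Ala): third position 4-fold.
Codon 2 CTC (Leu): third position 4-fold.
Codon 3 TAT (Tyr): third position 2-fold.
Codon 4 TCT (Ser): third position 4-fold.
Codon 5 TTA (Leu): third position 2-fold.
Codon 6 AGT (Ser): third position 2-fold.
Codon 7 TTG (Leu): third position 2-fold.
Four-fold degenerate third positions: 3.

3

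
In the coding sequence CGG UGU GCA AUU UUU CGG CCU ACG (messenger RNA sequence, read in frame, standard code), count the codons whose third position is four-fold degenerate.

Codon 1 CGG (Arg): third position 4-fold.
Codon 2 UGU (Cys): third position 2-fold.
Codon 3 GCA (Ala): third position 4-fold.
Codon 4 AUU (Ile): third position 3-fold.
Codon 5 UUU (Phe): third position 2-fold.
Codon 6 CGG (Arg): third position 4-fold.
Codon 7 CCU (Pro): third position 4-fold.
Codon 8 ACG (Thr): third position 4-fold.
Four-fold degenerate third positions: 5.

5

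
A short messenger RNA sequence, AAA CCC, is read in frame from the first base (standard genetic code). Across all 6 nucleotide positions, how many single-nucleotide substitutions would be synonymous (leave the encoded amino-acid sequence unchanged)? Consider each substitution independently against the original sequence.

Codon 1 (AAA, Lys): 1 synonymous substitution.
Codon 2 (CCC, Pro): 3 synonymous substitutions.
Total: 1 + 3 = 4.

4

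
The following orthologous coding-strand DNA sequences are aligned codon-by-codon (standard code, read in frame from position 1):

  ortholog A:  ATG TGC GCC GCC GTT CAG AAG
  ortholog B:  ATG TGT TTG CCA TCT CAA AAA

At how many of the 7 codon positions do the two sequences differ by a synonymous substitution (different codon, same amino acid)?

3

Codon 1: ATG Met / ATG Met — identical.
Codon 2: TGC Cys / TGT Cys — synonymous.
Codon 3: GCC Ala / TTG Leu — nonsynonymous.
Codon 4: GCC Ala / CCA Pro — nonsynonymous.
Codon 5: GTT Val / TCT Ser — nonsynonymous.
Codon 6: CAG Gln / CAA Gln — synonymous.
Codon 7: AAG Lys / AAA Lys — synonymous.
Synonymous differences: 3.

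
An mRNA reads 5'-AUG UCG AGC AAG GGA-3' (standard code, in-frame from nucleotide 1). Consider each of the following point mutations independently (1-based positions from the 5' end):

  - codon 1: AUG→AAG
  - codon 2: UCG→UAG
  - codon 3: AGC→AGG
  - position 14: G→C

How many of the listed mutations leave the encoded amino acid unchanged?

0

Codon 1: AUG (Met) → AAG (Lys) — missense.
Codon 2: UCG (Ser) → UAG (Stop) — nonsense.
Codon 3: AGC (Ser) → AGG (Arg) — missense.
Codon 5: GGA (Gly) → GCA (Ala) — missense.
Synonymous: 0 of 4.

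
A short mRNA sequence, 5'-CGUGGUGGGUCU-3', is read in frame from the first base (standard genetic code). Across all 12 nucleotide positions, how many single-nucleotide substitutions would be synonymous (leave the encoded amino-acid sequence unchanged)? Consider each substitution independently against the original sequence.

12

Codon 1 (CGU, Arg): 3 synonymous substitutions.
Codon 2 (GGU, Gly): 3 synonymous substitutions.
Codon 3 (GGG, Gly): 3 synonymous substitutions.
Codon 4 (UCU, Ser): 3 synonymous substitutions.
Total: 3 + 3 + 3 + 3 = 12.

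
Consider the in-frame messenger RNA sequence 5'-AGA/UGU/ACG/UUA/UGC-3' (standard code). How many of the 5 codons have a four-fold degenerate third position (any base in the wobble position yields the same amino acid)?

1

Codon 1 AGA (Arg): third position 2-fold.
Codon 2 UGU (Cys): third position 2-fold.
Codon 3 ACG (Thr): third position 4-fold.
Codon 4 UUA (Leu): third position 2-fold.
Codon 5 UGC (Cys): third position 2-fold.
Four-fold degenerate third positions: 1.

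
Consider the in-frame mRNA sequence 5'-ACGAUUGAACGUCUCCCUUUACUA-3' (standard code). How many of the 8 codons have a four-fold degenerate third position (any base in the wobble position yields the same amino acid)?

Codon 1 ACG (Thr): third position 4-fold.
Codon 2 AUU (Ile): third position 3-fold.
Codon 3 GAA (Glu): third position 2-fold.
Codon 4 CGU (Arg): third position 4-fold.
Codon 5 CUC (Leu): third position 4-fold.
Codon 6 CCU (Pro): third position 4-fold.
Codon 7 UUA (Leu): third position 2-fold.
Codon 8 CUA (Leu): third position 4-fold.
Four-fold degenerate third positions: 5.

5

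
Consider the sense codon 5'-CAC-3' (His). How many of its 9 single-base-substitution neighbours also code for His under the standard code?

Position 1: none → 0 synonymous.
Position 2: none → 0 synonymous.
Position 3: CAU → 1 synonymous.
Total: 0 + 0 + 1 = 1.

1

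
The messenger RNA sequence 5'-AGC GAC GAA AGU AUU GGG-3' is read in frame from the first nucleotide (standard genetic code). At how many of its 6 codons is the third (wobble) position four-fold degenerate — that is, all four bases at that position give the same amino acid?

Codon 1 AGC (Ser): third position 2-fold.
Codon 2 GAC (Asp): third position 2-fold.
Codon 3 GAA (Glu): third position 2-fold.
Codon 4 AGU (Ser): third position 2-fold.
Codon 5 AUU (Ile): third position 3-fold.
Codon 6 GGG (Gly): third position 4-fold.
Four-fold degenerate third positions: 1.

1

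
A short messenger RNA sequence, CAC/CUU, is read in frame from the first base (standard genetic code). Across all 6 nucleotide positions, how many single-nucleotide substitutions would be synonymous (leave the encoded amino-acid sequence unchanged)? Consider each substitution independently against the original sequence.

Codon 1 (CAC, His): 1 synonymous substitution.
Codon 2 (CUU, Leu): 3 synonymous substitutions.
Total: 1 + 3 = 4.

4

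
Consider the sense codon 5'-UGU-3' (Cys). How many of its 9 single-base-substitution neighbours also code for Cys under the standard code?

1

Position 1: none → 0 synonymous.
Position 2: none → 0 synonymous.
Position 3: UGC → 1 synonymous.
Total: 0 + 0 + 1 = 1.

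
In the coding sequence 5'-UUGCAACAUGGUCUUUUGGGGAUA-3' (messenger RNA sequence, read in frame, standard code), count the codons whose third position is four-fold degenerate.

3

Codon 1 UUG (Leu): third position 2-fold.
Codon 2 CAA (Gln): third position 2-fold.
Codon 3 CAU (His): third position 2-fold.
Codon 4 GGU (Gly): third position 4-fold.
Codon 5 CUU (Leu): third position 4-fold.
Codon 6 UUG (Leu): third position 2-fold.
Codon 7 GGG (Gly): third position 4-fold.
Codon 8 AUA (Ile): third position 3-fold.
Four-fold degenerate third positions: 3.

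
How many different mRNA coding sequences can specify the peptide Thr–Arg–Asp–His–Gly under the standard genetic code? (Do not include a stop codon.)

Thr: 4 codons.
Arg: 6 codons.
Asp: 2 codons.
His: 2 codons.
Gly: 4 codons.
4 × 6 × 2 × 2 × 4 = 384.

384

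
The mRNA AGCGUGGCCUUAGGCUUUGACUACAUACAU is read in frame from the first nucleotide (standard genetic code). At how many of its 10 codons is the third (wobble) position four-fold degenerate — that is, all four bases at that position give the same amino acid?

3

Codon 1 AGC (Ser): third position 2-fold.
Codon 2 GUG (Val): third position 4-fold.
Codon 3 GCC (Ala): third position 4-fold.
Codon 4 UUA (Leu): third position 2-fold.
Codon 5 GGC (Gly): third position 4-fold.
Codon 6 UUU (Phe): third position 2-fold.
Codon 7 GAC (Asp): third position 2-fold.
Codon 8 UAC (Tyr): third position 2-fold.
Codon 9 AUA (Ile): third position 3-fold.
Codon 10 CAU (His): third position 2-fold.
Four-fold degenerate third positions: 3.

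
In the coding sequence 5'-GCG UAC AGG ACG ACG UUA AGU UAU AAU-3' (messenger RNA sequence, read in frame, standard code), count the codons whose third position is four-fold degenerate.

3

Codon 1 GCG (Ala): third position 4-fold.
Codon 2 UAC (Tyr): third position 2-fold.
Codon 3 AGG (Arg): third position 2-fold.
Codon 4 ACG (Thr): third position 4-fold.
Codon 5 ACG (Thr): third position 4-fold.
Codon 6 UUA (Leu): third position 2-fold.
Codon 7 AGU (Ser): third position 2-fold.
Codon 8 UAU (Tyr): third position 2-fold.
Codon 9 AAU (Asn): third position 2-fold.
Four-fold degenerate third positions: 3.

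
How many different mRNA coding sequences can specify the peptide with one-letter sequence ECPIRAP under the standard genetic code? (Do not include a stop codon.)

4608

Glu: 2 codons.
Cys: 2 codons.
Pro: 4 codons.
Ile: 3 codons.
Arg: 6 codons.
Ala: 4 codons.
Pro: 4 codons.
2 × 2 × 4 × 3 × 6 × 4 × 4 = 4608.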